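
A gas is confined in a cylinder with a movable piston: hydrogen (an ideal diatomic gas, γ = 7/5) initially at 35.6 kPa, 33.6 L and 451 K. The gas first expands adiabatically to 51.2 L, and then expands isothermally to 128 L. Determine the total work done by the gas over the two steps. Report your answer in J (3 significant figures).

W_total ≈ 1390 J

Step 1 (adiabatic): W = (P₁V₁ − P₂V₂)/(γ−1) = (1196 − 1011)/0.4 = 463.7 J.
After step 1: P = 19.74 kPa, V = 51.2 L, T = 381.1 K.
Step 2 (isothermal): W = P₁V₁ ln(V₂/V₁) = (1011) ln(128/51.2) = 926.1 J.
W_total = 463.7 + 926.1 = 1390 J.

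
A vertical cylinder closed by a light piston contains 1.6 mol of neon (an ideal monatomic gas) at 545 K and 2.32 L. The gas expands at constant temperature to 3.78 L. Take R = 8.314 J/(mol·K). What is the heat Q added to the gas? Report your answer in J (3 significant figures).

Isothermal ⇒ ΔU = 0, so Q = W = nRT ln(V₂/V₁).
Q = (1.6)(8.314)(545) ln(3.78/2.32) = 7250 × 0.4882 = 3539 J.

Q ≈ 3540 J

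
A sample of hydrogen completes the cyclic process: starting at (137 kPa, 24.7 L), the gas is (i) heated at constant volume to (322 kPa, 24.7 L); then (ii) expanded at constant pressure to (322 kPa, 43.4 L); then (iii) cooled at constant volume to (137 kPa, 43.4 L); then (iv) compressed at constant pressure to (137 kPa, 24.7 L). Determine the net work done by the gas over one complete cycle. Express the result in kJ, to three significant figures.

Constant-volume legs do no work.
W(ii) = (322)(43.4 − 24.7) = 6021 J; W(iv) = (137)(24.7 − 43.4) = -2562 J.
W_net = 6021 − 2562 = 3459 J (the clockwise enclosed area).

W_net ≈ 3.46 kJ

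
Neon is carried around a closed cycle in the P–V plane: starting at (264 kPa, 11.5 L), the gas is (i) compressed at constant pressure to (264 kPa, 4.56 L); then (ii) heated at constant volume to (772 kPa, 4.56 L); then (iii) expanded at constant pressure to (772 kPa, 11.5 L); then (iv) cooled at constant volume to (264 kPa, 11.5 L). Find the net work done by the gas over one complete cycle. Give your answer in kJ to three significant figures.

Constant-volume legs do no work.
W(i) = (264)(4.56 − 11.5) = -1832 J; W(iii) = (772)(11.5 − 4.56) = 5358 J.
W_net = -1832 + 5358 = 3526 J (the clockwise enclosed area).

W_net ≈ 3.53 kJ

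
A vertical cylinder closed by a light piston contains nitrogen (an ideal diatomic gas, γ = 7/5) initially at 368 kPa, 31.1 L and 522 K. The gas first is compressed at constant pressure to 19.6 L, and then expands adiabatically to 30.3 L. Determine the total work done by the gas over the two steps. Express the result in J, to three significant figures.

Step 1 (isobaric): W = PΔV = (368 kPa)(19.6 − 31.1 L) = -4232 J.
After step 1: P = 368 kPa, V = 19.6 L, T = 329 K.
Step 2 (adiabatic): W = (P₁V₁ − P₂V₂)/(γ−1) = (7213 − 6059)/0.4 = 2884 J.
W_total = -4232 + 2884 = -1348 J.

W_total ≈ -1350 J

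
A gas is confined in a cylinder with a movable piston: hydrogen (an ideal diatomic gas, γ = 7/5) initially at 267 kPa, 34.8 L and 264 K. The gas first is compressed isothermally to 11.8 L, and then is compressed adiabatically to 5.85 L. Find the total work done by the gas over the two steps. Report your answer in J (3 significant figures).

W_total ≈ -17600 J

Step 1 (isothermal): W = P₁V₁ ln(V₂/V₁) = (9292) ln(11.8/34.8) = -10049 J.
After step 1: P = 787.4 kPa, V = 11.8 L, T = 264 K.
Step 2 (adiabatic): W = (P₁V₁ − P₂V₂)/(γ−1) = (9292 − 12302)/0.4 = -7526 J.
W_total = -10049 − 7526 = -17575 J.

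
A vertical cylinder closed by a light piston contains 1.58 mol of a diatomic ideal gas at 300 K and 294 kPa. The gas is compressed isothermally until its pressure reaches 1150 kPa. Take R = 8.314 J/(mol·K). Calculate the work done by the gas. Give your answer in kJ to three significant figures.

W ≈ -5.38 kJ

Isothermal process: W = nRT ln(V₂/V₁) = nRT ln(P₁/P₂).
W = (1.58)(8.314)(300) × ln(294/1150)
  = 3941 × ln(0.2557) = 3941 × -1.364
W_by_gas = -5375 J.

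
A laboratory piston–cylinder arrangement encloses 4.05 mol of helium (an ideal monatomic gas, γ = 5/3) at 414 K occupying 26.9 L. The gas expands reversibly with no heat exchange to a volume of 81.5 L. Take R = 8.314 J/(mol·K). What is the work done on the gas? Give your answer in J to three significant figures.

W ≈ -10900 J

Adiabatic: TV^(γ−1) = const with γ = 5/3.
T₂ = T₁ (V₁/V₂)^(γ−1) = 414 × (26.9/81.5)^0.667 = 414 × 0.4776 = 197.7 K.
W_by = nCᵥ(T₁ − T₂) = (4.05)(12.47)(414 − 197.7) = 10923 J.
Work on gas = −W_by = -10923 J.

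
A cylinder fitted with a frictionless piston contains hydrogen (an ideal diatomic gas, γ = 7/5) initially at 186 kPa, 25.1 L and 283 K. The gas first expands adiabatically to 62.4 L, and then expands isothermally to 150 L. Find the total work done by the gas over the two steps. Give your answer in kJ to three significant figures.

Step 1 (adiabatic): W = (P₁V₁ − P₂V₂)/(γ−1) = (4669 − 3243)/0.4 = 3563 J.
After step 1: P = 51.98 kPa, V = 62.4 L, T = 196.6 K.
Step 2 (isothermal): W = P₁V₁ ln(V₂/V₁) = (3243) ln(150/62.4) = 2845 J.
W_total = 3563 + 2845 = 6408 J.

W_total ≈ 6.41 kJ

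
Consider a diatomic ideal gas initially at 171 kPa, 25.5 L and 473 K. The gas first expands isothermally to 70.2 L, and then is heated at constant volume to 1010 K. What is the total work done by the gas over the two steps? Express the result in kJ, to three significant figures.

W_total ≈ 4.42 kJ

Step 1 (isothermal): W = P₁V₁ ln(V₂/V₁) = (4360) ln(70.2/25.5) = 4416 J.
Step 2 (isochoric): W = 0 (constant volume).
W_total = 4416 + 0 = 4416 J.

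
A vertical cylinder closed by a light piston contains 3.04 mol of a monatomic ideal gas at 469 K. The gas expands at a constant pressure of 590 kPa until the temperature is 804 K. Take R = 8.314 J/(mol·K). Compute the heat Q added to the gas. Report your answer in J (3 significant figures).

Q ≈ 21200 J

Isobaric: W = nRΔT = (3.04)(8.314)(335) = 8467 J.
ΔU = nCᵥΔT with Cᵥ = 3R/2: ΔU = (3.04)(12.47)(335) = 12700 J.
Q = ΔU + W = 12700 + 8467 = 21167 J.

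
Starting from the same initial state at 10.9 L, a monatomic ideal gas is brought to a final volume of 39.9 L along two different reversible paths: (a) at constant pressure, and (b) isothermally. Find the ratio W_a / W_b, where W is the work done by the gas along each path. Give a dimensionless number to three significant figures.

Path (a) isobaric: W = P₁(V₂ − V₁) → W_a/(P₁V₁) = 2.661.
Path (b) isothermal: W = P₁V₁ ln(V₂/V₁) → W_b/(P₁V₁) = 1.298.
W_a / W_b = 2.661 / 1.298 = 2.05.

W_a / W_b ≈ 2.05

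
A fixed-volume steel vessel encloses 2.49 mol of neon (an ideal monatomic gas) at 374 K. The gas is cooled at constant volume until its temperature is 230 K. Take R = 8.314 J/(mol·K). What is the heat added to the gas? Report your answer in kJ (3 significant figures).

Q ≈ -4.47 kJ

Constant volume ⇒ W = 0, so Q = ΔU = nCᵥΔT with Cᵥ = 3R/2 = 12.47 J/(mol·K).
ΔU = (2.49)(12.47)(230 − 374) = -4472 J.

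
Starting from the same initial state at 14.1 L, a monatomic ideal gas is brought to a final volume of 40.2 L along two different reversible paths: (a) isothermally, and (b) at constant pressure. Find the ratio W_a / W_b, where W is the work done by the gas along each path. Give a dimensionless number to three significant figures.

Path (a) isothermal: W = P₁V₁ ln(V₂/V₁) → W_a/(P₁V₁) = 1.048.
Path (b) isobaric: W = P₁(V₂ − V₁) → W_b/(P₁V₁) = 1.851.
W_a / W_b = 1.048 / 1.851 = 0.566.

W_a / W_b ≈ 0.566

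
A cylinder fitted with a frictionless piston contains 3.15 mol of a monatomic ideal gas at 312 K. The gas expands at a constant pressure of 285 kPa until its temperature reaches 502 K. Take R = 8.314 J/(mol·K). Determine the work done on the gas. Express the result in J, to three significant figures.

W ≈ -4980 J

Isobaric: W = P ΔV = nR ΔT.
W = (3.15)(8.314)(502 − 312) = 4976 J.
Work on gas = −W_by = -4976 J.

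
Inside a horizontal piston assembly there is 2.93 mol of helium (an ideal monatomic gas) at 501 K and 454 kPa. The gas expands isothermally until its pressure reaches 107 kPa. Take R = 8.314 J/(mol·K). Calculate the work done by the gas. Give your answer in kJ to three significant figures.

W ≈ 17.6 kJ

Isothermal process: W = nRT ln(V₂/V₁) = nRT ln(P₁/P₂).
W = (2.93)(8.314)(501) × ln(454/107)
  = 12204 × ln(4.243) = 12204 × 1.445
W_by_gas = 17639 J.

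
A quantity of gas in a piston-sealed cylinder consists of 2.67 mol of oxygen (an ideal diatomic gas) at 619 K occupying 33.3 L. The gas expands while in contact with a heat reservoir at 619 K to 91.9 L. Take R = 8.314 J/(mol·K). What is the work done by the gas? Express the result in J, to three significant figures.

W ≈ 13900 J

Isothermal: W = nRT ln(V₂/V₁).
W = (2.67)(8.314)(619) × ln(91.9/33.3)
  = 13741 × 1.015
W_by_gas = 13949 J.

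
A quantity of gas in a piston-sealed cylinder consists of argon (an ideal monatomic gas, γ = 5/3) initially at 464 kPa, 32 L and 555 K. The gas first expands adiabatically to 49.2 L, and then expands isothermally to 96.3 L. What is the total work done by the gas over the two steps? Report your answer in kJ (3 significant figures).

Step 1 (adiabatic): W = (P₁V₁ − P₂V₂)/(γ−1) = (14848 − 11146)/0.667 = 5553 J.
After step 1: P = 226.5 kPa, V = 49.2 L, T = 416.6 K.
Step 2 (isothermal): W = P₁V₁ ln(V₂/V₁) = (11146) ln(96.3/49.2) = 7485 J.
W_total = 5553 + 7485 = 13038 J.

W_total ≈ 13.0 kJ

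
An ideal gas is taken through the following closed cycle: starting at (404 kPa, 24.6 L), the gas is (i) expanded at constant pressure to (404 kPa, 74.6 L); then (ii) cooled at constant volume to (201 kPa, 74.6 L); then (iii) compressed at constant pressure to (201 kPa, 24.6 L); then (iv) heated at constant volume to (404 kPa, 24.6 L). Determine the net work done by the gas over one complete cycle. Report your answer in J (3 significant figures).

Constant-volume legs do no work.
W(i) = (404)(74.6 − 24.6) = 20200 J; W(iii) = (201)(24.6 − 74.6) = -10050 J.
W_net = 20200 − 10050 = 10150 J (the clockwise enclosed area).

W_net ≈ 10100 J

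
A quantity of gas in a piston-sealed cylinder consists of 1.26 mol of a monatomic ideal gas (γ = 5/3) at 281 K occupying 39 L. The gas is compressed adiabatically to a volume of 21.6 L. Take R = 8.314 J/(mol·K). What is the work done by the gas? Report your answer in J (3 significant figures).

W ≈ -2130 J

Adiabatic: TV^(γ−1) = const with γ = 5/3.
T₂ = T₁ (V₁/V₂)^(γ−1) = 281 × (39/21.6)^0.667 = 281 × 1.483 = 416.7 K.
W_by = nCᵥ(T₁ − T₂) = (1.26)(12.47)(281 − 416.7) = -2132 J.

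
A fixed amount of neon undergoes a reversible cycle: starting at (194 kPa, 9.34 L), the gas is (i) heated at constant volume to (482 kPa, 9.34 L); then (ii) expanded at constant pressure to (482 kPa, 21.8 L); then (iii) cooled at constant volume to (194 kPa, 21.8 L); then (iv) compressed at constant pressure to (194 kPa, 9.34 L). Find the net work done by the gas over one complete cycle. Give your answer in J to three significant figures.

W_net ≈ 3590 J

Constant-volume legs do no work.
W(ii) = (482)(21.8 − 9.34) = 6006 J; W(iv) = (194)(9.34 − 21.8) = -2417 J.
W_net = 6006 − 2417 = 3588 J (the clockwise enclosed area).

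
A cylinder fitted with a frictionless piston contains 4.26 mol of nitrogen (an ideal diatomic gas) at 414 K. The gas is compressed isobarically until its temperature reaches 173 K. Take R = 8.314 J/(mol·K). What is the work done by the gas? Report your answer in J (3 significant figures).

W ≈ -8540 J

Isobaric: W = P ΔV = nR ΔT.
W = (4.26)(8.314)(173 − 414) = -8536 J.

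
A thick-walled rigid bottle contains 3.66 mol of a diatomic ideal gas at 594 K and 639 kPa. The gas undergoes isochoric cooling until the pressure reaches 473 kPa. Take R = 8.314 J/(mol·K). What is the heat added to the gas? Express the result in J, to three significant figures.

Q ≈ -11700 J

Constant volume ⇒ W = 0, so Q = ΔU = nCᵥΔT with Cᵥ = 5R/2 = 20.79 J/(mol·K).
At constant V, T₂/T₁ = P₂/P₁ ⇒ ΔT = T₁(P₂/P₁ − 1) = 594·(473/639 − 1) = -154.3 K.
ΔU = (3.66)(20.79)(-154.3) = -11739 J.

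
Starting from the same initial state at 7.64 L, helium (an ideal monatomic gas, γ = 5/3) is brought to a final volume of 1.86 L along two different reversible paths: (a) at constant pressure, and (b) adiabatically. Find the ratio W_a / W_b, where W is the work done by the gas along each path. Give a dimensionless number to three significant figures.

W_a / W_b ≈ 0.322

Path (a) isobaric: W = P₁(V₂ − V₁) → W_a/(P₁V₁) = -0.7565.
Path (b) adiabatic: W = P₁V₁(1 − (V₁/V₂)^(γ−1))/(γ−1) → W_b/(P₁V₁) = -2.347.
W_a / W_b = -0.7565 / -2.347 = 0.3223.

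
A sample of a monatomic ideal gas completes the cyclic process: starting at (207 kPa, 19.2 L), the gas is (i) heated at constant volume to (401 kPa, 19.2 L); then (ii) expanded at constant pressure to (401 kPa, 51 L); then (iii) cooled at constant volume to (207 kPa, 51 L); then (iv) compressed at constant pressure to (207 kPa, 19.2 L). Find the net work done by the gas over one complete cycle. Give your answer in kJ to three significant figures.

Constant-volume legs do no work.
W(ii) = (401)(51 − 19.2) = 12752 J; W(iv) = (207)(19.2 − 51) = -6583 J.
W_net = 12752 − 6583 = 6169 J (the clockwise enclosed area).

W_net ≈ 6.17 kJ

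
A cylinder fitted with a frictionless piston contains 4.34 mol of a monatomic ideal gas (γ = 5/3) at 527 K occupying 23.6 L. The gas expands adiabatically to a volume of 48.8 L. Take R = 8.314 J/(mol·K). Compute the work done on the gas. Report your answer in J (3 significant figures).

W ≈ -10900 J

Adiabatic: TV^(γ−1) = const with γ = 5/3.
T₂ = T₁ (V₁/V₂)^(γ−1) = 527 × (23.6/48.8)^0.667 = 527 × 0.6161 = 324.7 K.
W_by = nCᵥ(T₁ − T₂) = (4.34)(12.47)(527 − 324.7) = 10950 J.
Work on gas = −W_by = -10950 J.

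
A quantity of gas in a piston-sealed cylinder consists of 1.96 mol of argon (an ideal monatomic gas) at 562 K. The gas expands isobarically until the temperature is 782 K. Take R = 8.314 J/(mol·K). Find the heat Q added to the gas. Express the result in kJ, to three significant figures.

Isobaric: W = nRΔT = (1.96)(8.314)(220) = 3585 J.
ΔU = nCᵥΔT with Cᵥ = 3R/2: ΔU = (1.96)(12.47)(220) = 5377 J.
Q = ΔU + W = 5377 + 3585 = 8962 J.

Q ≈ 8.96 kJ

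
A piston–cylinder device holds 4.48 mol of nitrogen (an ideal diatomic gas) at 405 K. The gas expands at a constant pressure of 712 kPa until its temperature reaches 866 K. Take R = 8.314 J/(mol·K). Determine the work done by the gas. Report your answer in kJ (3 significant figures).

W ≈ 17.2 kJ

Isobaric: W = P ΔV = nR ΔT.
W = (4.48)(8.314)(866 − 405) = 17171 J.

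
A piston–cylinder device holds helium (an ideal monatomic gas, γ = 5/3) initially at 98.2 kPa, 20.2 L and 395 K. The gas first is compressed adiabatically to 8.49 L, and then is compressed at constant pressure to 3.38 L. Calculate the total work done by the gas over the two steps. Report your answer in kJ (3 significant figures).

W_total ≈ -4.46 kJ

Step 1 (adiabatic): W = (P₁V₁ − P₂V₂)/(γ−1) = (1984 − 3535)/0.667 = -2327 J.
After step 1: P = 416.4 kPa, V = 8.49 L, T = 704 K.
Step 2 (isobaric): W = PΔV = (416.4 kPa)(3.38 − 8.49 L) = -2128 J.
W_total = -2327 − 2128 = -4455 J.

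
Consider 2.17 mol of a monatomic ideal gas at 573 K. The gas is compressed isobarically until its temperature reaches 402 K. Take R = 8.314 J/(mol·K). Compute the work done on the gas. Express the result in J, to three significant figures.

W ≈ 3090 J

Isobaric: W = P ΔV = nR ΔT.
W = (2.17)(8.314)(402 − 573) = -3085 J.
Work on gas = −W_by = 3085 J.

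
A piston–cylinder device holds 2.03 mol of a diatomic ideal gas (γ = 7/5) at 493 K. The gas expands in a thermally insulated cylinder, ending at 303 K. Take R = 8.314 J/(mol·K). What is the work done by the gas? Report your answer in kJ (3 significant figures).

W ≈ 8.02 kJ

Adiabatic ⇒ Q = 0, so W_by = −ΔU = nCᵥ(T₁ − T₂).
Cᵥ = 5R/2 = 20.79 J/(mol·K).
W = (2.03)(20.79)(493 − 303) = 8017 J.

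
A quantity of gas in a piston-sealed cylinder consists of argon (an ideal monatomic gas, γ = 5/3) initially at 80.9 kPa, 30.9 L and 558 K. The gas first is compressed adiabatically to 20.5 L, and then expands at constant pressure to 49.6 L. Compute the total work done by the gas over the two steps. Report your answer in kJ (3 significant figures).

W_total ≈ 3.49 kJ

Step 1 (adiabatic): W = (P₁V₁ − P₂V₂)/(γ−1) = (2500 − 3286)/0.667 = -1180 J.
After step 1: P = 160.3 kPa, V = 20.5 L, T = 733.6 K.
Step 2 (isobaric): W = PΔV = (160.3 kPa)(49.6 − 20.5 L) = 4665 J.
W_total = -1180 + 4665 = 3485 J.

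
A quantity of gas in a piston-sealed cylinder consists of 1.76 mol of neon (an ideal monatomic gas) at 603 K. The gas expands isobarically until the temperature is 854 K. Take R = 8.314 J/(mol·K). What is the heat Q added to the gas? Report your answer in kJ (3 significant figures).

Isobaric: W = nRΔT = (1.76)(8.314)(251) = 3673 J.
ΔU = nCᵥΔT with Cᵥ = 3R/2: ΔU = (1.76)(12.47)(251) = 5509 J.
Q = ΔU + W = 5509 + 3673 = 9182 J.

Q ≈ 9.18 kJ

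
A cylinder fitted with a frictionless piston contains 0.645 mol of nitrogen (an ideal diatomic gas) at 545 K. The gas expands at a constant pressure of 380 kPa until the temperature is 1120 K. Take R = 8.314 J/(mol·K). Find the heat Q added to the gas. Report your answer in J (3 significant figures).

Q ≈ 10800 J

Isobaric: W = nRΔT = (0.645)(8.314)(575) = 3083 J.
ΔU = nCᵥΔT with Cᵥ = 5R/2: ΔU = (0.645)(20.79)(575) = 7709 J.
Q = ΔU + W = 7709 + 3083 = 10792 J.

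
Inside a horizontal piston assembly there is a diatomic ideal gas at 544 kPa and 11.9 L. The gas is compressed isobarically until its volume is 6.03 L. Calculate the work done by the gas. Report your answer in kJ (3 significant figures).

W ≈ -3.19 kJ

Isobaric: W = P ΔV.
W = (544 kPa)(6.03 − 11.9 L) = (544)(-5.87) = -3193 J.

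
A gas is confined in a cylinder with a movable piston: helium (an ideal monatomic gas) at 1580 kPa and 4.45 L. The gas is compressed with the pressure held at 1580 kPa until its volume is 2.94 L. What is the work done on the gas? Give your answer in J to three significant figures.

W ≈ 2390 J

Isobaric: W = P ΔV.
W = (1580 kPa)(2.94 − 4.45 L) = (1580)(-1.51) = -2386 J.
Work on gas = −W_by = 2386 J.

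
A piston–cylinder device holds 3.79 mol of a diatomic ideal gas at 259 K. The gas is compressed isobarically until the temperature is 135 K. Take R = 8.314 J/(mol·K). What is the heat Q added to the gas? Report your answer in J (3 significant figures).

Q ≈ -13700 J

Isobaric: W = nRΔT = (3.79)(8.314)(-124) = -3907 J.
ΔU = nCᵥΔT with Cᵥ = 5R/2: ΔU = (3.79)(20.79)(-124) = -9768 J.
Q = ΔU + W = -9768 − 3907 = -13675 J.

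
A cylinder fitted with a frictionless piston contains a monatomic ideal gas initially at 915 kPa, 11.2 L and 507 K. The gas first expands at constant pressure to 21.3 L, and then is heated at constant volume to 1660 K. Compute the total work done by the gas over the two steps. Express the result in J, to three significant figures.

W_total ≈ 9240 J

Step 1 (isobaric): W = PΔV = (915 kPa)(21.3 − 11.2 L) = 9242 J.
Step 2 (isochoric): W = 0 (constant volume).
W_total = 9242 + 0 = 9242 J.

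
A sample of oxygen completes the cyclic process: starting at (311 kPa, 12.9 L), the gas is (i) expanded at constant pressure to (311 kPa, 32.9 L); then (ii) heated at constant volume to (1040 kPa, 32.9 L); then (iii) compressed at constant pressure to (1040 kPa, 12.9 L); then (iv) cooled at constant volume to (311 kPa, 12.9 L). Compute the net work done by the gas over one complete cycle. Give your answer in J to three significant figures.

Constant-volume legs do no work.
W(i) = (311)(32.9 − 12.9) = 6220 J; W(iii) = (1040)(12.9 − 32.9) = -20800 J.
W_net = 6220 − 20800 = -14580 J (the counter-clockwise enclosed area).

W_net ≈ -14600 J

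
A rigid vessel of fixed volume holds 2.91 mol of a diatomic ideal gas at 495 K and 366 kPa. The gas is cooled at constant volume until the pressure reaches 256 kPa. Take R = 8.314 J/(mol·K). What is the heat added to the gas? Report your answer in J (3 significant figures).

Q ≈ -9000 J

Constant volume ⇒ W = 0, so Q = ΔU = nCᵥΔT with Cᵥ = 5R/2 = 20.79 J/(mol·K).
At constant V, T₂/T₁ = P₂/P₁ ⇒ ΔT = T₁(P₂/P₁ − 1) = 495·(256/366 − 1) = -148.8 K.
ΔU = (2.91)(20.79)(-148.8) = -8998 J.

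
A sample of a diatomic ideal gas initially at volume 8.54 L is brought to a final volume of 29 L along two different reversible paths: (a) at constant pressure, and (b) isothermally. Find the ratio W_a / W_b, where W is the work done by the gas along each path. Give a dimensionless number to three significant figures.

W_a / W_b ≈ 1.96

Path (a) isobaric: W = P₁(V₂ − V₁) → W_a/(P₁V₁) = 2.396.
Path (b) isothermal: W = P₁V₁ ln(V₂/V₁) → W_b/(P₁V₁) = 1.223.
W_a / W_b = 2.396 / 1.223 = 1.96.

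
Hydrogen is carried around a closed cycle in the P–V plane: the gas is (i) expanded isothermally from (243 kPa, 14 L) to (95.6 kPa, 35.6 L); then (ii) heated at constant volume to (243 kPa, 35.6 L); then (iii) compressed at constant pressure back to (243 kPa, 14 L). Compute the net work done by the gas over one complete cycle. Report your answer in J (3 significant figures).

W_net ≈ -2070 J

Leg (i): W = PᵢVᵢ ln(V_f/Vᵢ) = (3402) ln(35.6/14) = 3175 J.
Leg (ii): W = 0.
Leg (iii): W = PΔV = (243)(14 − 35.6) = -5249 J.
W_net = 3175 − 5249 = -2074 J.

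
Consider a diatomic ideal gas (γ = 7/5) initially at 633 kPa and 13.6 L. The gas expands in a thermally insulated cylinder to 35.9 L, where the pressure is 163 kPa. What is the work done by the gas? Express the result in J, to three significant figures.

W ≈ 6890 J

Adiabatic: W = (P₁V₁ − P₂V₂)/(γ − 1) with γ = 7/5.
P₁V₁ = 8609 J, P₂V₂ = 5852 J.
W = (8609 − 5852) / 0.4 = 6893 J.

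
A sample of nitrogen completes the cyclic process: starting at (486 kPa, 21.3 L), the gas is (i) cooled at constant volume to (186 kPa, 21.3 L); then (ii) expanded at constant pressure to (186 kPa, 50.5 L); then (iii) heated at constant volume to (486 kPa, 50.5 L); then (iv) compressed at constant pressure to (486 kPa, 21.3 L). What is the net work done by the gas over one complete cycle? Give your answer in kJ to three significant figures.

W_net ≈ -8.76 kJ

Constant-volume legs do no work.
W(ii) = (186)(50.5 − 21.3) = 5431 J; W(iv) = (486)(21.3 − 50.5) = -14191 J.
W_net = 5431 − 14191 = -8760 J (the counter-clockwise enclosed area).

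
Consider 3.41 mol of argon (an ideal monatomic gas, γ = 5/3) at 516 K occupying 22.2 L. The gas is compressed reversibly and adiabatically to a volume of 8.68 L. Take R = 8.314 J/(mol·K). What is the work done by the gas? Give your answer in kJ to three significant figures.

Adiabatic: TV^(γ−1) = const with γ = 5/3.
T₂ = T₁ (V₁/V₂)^(γ−1) = 516 × (22.2/8.68)^0.667 = 516 × 1.87 = 965 K.
W_by = nCᵥ(T₁ − T₂) = (3.41)(12.47)(516 − 965) = -19095 J.

W ≈ -19.1 kJ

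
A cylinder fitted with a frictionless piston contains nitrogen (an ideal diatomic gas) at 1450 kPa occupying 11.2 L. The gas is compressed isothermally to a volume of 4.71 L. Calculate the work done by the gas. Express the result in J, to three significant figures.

Isothermal: W = nRT ln(V₂/V₁) = P₁V₁ ln(V₂/V₁).
P₁V₁ = (1450 kPa)(11.2 L) = 16240 J.
W = 16240 × ln(4.71/11.2) = 16240 × -0.8662
W_by_gas = -14068 J.

W ≈ -14100 J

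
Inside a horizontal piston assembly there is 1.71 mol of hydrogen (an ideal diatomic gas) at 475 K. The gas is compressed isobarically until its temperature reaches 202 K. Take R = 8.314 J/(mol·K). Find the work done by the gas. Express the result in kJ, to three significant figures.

W ≈ -3.88 kJ

Isobaric: W = P ΔV = nR ΔT.
W = (1.71)(8.314)(202 − 475) = -3881 J.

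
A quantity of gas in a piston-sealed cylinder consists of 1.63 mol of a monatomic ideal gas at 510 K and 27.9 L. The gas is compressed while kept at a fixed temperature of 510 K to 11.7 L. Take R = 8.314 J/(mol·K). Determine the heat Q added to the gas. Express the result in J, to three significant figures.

Q ≈ -6010 J

Isothermal ⇒ ΔU = 0, so Q = W = nRT ln(V₂/V₁).
Q = (1.63)(8.314)(510) ln(11.7/27.9) = 6911 × -0.869 = -6006 J.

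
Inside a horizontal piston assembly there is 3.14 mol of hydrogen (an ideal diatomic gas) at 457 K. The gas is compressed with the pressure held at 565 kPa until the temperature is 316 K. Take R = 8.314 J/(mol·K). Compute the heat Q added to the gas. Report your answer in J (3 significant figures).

Isobaric: W = nRΔT = (3.14)(8.314)(-141) = -3681 J.
ΔU = nCᵥΔT with Cᵥ = 5R/2: ΔU = (3.14)(20.79)(-141) = -9202 J.
Q = ΔU + W = -9202 − 3681 = -12883 J.

Q ≈ -12900 J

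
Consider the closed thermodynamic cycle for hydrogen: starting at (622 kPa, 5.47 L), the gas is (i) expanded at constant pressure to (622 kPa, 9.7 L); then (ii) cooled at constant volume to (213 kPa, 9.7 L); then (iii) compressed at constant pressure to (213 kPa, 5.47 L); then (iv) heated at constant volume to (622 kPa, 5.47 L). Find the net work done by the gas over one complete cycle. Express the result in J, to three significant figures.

W_net ≈ 1730 J

Constant-volume legs do no work.
W(i) = (622)(9.7 − 5.47) = 2631 J; W(iii) = (213)(5.47 − 9.7) = -901 J.
W_net = 2631 − 901 = 1730 J (the clockwise enclosed area).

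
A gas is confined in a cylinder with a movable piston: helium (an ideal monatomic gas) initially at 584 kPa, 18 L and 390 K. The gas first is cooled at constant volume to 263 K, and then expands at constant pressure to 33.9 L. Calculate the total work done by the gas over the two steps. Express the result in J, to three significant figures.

Step 1 (isochoric): W = 0 (constant volume).
After step 1: P = 393.8 kPa (V unchanged).
Step 2 (isobaric): W = PΔV = (393.8 kPa)(33.9 − 18 L) = 6262 J.
W_total = 0 + 6262 = 6262 J.

W_total ≈ 6260 J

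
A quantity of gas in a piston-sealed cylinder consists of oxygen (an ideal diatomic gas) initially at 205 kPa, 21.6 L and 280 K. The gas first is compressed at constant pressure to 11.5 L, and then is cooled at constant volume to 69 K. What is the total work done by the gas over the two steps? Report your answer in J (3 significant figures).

W_total ≈ -2070 J

Step 1 (isobaric): W = PΔV = (205 kPa)(11.5 − 21.6 L) = -2071 J.
Step 2 (isochoric): W = 0 (constant volume).
W_total = -2071 + 0 = -2071 J.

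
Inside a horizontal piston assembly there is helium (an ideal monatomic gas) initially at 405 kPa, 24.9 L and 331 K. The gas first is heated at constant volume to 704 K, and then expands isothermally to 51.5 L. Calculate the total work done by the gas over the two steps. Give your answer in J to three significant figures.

W_total ≈ 15600 J

Step 1 (isochoric): W = 0 (constant volume).
After step 1: P = 861.4 kPa (V unchanged).
Step 2 (isothermal): W = P₁V₁ ln(V₂/V₁) = (21449) ln(51.5/24.9) = 15587 J.
W_total = 0 + 15587 = 15587 J.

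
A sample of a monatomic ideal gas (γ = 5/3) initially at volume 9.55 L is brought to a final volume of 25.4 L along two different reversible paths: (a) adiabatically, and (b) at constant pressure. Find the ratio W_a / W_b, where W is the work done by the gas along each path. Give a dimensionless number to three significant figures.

W_a / W_b ≈ 0.433

Path (a) adiabatic: W = P₁V₁(1 − (V₁/V₂)^(γ−1))/(γ−1) → W_a/(P₁V₁) = 0.7186.
Path (b) isobaric: W = P₁(V₂ − V₁) → W_b/(P₁V₁) = 1.66.
W_a / W_b = 0.7186 / 1.66 = 0.433.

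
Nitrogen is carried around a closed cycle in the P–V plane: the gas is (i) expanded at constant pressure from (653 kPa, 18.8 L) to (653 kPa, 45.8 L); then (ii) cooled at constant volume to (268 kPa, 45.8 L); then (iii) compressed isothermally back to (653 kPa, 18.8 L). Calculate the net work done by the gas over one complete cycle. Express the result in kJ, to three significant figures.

W_net ≈ 6.70 kJ

Leg (i): W = PΔV = (653)(45.8 − 18.8) = 17631 J.
Leg (ii): W = 0.
Leg (iii): W = PᵢVᵢ ln(V_f/Vᵢ) = (12274) ln(18.8/45.8) = -10929 J.
W_net = 17631 − 10929 = 6702 J.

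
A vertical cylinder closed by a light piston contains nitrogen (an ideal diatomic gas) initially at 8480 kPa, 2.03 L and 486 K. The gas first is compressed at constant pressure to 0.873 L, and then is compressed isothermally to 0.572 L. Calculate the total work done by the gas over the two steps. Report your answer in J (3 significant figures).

Step 1 (isobaric): W = PΔV = (8480 kPa)(0.873 − 2.03 L) = -9811 J.
After step 1: P = 8480 kPa, V = 0.873 L, T = 209 K.
Step 2 (isothermal): W = P₁V₁ ln(V₂/V₁) = (7403) ln(0.572/0.873) = -3130 J.
W_total = -9811 − 3130 = -12941 J.

W_total ≈ -12900 J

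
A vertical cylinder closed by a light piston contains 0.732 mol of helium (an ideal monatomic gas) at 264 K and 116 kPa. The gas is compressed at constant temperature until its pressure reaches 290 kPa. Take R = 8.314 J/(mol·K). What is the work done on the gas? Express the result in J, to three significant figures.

W ≈ 1470 J

Isothermal process: W = nRT ln(V₂/V₁) = nRT ln(P₁/P₂).
W = (0.732)(8.314)(264) × ln(116/290)
  = 1607 × ln(0.4) = 1607 × -0.9163
W_by_gas = -1472 J; work on gas = −W_by = 1472 J.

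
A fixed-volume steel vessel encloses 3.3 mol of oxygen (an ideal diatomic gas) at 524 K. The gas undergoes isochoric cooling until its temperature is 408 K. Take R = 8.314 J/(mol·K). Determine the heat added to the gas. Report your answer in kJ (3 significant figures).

Q ≈ -7.96 kJ

Constant volume ⇒ W = 0, so Q = ΔU = nCᵥΔT with Cᵥ = 5R/2 = 20.79 J/(mol·K).
ΔU = (3.3)(20.79)(408 − 524) = -7956 J.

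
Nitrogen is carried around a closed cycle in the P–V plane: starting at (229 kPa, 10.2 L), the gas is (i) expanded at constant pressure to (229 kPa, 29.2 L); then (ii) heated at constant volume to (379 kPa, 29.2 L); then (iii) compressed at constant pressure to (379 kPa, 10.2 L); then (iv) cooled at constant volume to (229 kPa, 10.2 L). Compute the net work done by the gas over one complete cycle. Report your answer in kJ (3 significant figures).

W_net ≈ -2.85 kJ

Constant-volume legs do no work.
W(i) = (229)(29.2 − 10.2) = 4351 J; W(iii) = (379)(10.2 − 29.2) = -7201 J.
W_net = 4351 − 7201 = -2850 J (the counter-clockwise enclosed area).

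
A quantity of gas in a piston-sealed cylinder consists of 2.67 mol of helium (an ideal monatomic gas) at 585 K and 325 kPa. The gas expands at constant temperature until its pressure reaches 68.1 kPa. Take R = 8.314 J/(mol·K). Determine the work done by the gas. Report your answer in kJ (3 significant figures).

Isothermal process: W = nRT ln(V₂/V₁) = nRT ln(P₁/P₂).
W = (2.67)(8.314)(585) × ln(325/68.1)
  = 12986 × ln(4.772) = 12986 × 1.563
W_by_gas = 20295 J.

W ≈ 20.3 kJ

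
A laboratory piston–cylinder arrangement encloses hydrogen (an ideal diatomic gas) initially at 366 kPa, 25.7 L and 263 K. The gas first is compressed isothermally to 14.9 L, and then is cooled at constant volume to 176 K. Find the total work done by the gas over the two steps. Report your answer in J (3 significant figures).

Step 1 (isothermal): W = P₁V₁ ln(V₂/V₁) = (9406) ln(14.9/25.7) = -5128 J.
Step 2 (isochoric): W = 0 (constant volume).
W_total = -5128 + 0 = -5128 J.

W_total ≈ -5130 J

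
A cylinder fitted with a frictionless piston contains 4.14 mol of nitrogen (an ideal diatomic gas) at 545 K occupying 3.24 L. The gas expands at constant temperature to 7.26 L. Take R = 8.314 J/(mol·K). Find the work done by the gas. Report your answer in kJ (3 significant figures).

W ≈ 15.1 kJ

Isothermal: W = nRT ln(V₂/V₁).
W = (4.14)(8.314)(545) × ln(7.26/3.24)
  = 18759 × 0.8068
W_by_gas = 15135 J.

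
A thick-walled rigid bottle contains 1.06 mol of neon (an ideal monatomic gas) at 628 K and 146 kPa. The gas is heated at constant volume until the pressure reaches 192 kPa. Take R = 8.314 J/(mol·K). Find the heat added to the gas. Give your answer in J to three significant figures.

Constant volume ⇒ W = 0, so Q = ΔU = nCᵥΔT with Cᵥ = 3R/2 = 12.47 J/(mol·K).
At constant V, T₂/T₁ = P₂/P₁ ⇒ ΔT = T₁(P₂/P₁ − 1) = 628·(192/146 − 1) = 197.9 K.
ΔU = (1.06)(12.47)(197.9) = 2616 J.

Q ≈ 2620 J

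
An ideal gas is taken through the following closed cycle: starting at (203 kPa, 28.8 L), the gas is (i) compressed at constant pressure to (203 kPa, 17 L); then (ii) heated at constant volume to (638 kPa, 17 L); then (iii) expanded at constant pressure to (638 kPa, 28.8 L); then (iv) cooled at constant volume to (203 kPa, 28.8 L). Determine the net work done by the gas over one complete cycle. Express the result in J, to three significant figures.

Constant-volume legs do no work.
W(i) = (203)(17 − 28.8) = -2395 J; W(iii) = (638)(28.8 − 17) = 7528 J.
W_net = -2395 + 7528 = 5133 J (the clockwise enclosed area).

W_net ≈ 5130 J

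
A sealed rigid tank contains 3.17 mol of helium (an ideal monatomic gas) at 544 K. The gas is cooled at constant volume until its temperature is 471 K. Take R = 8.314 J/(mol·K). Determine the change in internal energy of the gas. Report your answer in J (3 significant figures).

ΔU ≈ -2890 J

Constant volume ⇒ W = 0, so Q = ΔU = nCᵥΔT with Cᵥ = 3R/2 = 12.47 J/(mol·K).
ΔU = (3.17)(12.47)(471 − 544) = -2886 J.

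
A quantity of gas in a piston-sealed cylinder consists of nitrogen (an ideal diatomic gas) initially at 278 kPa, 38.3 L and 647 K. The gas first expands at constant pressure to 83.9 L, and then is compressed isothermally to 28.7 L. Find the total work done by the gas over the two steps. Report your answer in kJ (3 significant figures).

W_total ≈ -12.3 kJ

Step 1 (isobaric): W = PΔV = (278 kPa)(83.9 − 38.3 L) = 12677 J.
After step 1: P = 278 kPa, V = 83.9 L, T = 1417 K.
Step 2 (isothermal): W = P₁V₁ ln(V₂/V₁) = (23324) ln(28.7/83.9) = -25021 J.
W_total = 12677 − 25021 = -12344 J.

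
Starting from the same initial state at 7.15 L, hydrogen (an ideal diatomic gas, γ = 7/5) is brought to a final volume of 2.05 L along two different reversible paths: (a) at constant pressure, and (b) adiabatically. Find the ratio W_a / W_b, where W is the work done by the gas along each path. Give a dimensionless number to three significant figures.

W_a / W_b ≈ 0.440

Path (a) isobaric: W = P₁(V₂ − V₁) → W_a/(P₁V₁) = -0.7133.
Path (b) adiabatic: W = P₁V₁(1 − (V₁/V₂)^(γ−1))/(γ−1) → W_b/(P₁V₁) = -1.621.
W_a / W_b = -0.7133 / -1.621 = 0.4401.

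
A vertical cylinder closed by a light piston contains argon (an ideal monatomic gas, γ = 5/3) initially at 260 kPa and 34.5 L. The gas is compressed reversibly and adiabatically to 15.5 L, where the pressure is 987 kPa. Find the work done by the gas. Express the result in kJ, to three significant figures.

Adiabatic: W = (P₁V₁ − P₂V₂)/(γ − 1) with γ = 5/3.
P₁V₁ = 8970 J, P₂V₂ = 15298 J.
W = (8970 − 15298) / 0.6667 = -9493 J.

W ≈ -9.49 kJ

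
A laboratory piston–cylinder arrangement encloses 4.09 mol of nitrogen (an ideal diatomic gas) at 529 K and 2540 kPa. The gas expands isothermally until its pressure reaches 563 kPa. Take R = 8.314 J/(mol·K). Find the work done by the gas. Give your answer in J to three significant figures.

Isothermal process: W = nRT ln(V₂/V₁) = nRT ln(P₁/P₂).
W = (4.09)(8.314)(529) × ln(2540/563)
  = 17988 × ln(4.512) = 17988 × 1.507
W_by_gas = 27102 J.

W ≈ 27100 J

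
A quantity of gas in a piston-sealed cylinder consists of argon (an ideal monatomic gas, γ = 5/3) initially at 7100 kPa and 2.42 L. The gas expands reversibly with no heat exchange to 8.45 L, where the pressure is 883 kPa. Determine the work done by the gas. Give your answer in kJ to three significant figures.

W ≈ 14.6 kJ

Adiabatic: W = (P₁V₁ − P₂V₂)/(γ − 1) with γ = 5/3.
P₁V₁ = 17182 J, P₂V₂ = 7461 J.
W = (17182 − 7461) / 0.6667 = 14581 J.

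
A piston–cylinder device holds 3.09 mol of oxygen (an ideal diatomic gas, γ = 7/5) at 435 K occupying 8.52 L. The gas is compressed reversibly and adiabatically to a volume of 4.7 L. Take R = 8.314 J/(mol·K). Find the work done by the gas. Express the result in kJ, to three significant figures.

W ≈ -7.51 kJ

Adiabatic: TV^(γ−1) = const with γ = 7/5.
T₂ = T₁ (V₁/V₂)^(γ−1) = 435 × (8.52/4.7)^0.4 = 435 × 1.269 = 551.9 K.
W_by = nCᵥ(T₁ − T₂) = (3.09)(20.79)(435 − 551.9) = -7505 J.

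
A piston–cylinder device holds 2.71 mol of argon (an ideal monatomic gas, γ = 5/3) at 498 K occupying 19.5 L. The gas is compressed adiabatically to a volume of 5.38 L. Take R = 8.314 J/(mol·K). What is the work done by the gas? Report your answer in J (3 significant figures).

Adiabatic: TV^(γ−1) = const with γ = 5/3.
T₂ = T₁ (V₁/V₂)^(γ−1) = 498 × (19.5/5.38)^0.667 = 498 × 2.36 = 1175 K.
W_by = nCᵥ(T₁ − T₂) = (2.71)(12.47)(498 − 1175) = -22883 J.

W ≈ -22900 J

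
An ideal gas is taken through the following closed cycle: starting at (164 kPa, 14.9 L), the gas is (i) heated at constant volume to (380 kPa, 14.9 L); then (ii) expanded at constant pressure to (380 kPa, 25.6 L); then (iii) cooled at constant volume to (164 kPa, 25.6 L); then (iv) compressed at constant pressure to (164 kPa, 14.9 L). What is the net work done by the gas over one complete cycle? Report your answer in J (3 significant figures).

W_net ≈ 2310 J

Constant-volume legs do no work.
W(ii) = (380)(25.6 − 14.9) = 4066 J; W(iv) = (164)(14.9 − 25.6) = -1755 J.
W_net = 4066 − 1755 = 2311 J (the clockwise enclosed area).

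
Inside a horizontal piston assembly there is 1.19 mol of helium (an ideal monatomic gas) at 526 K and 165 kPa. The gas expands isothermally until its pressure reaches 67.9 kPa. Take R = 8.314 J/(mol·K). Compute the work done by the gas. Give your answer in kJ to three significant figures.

Isothermal process: W = nRT ln(V₂/V₁) = nRT ln(P₁/P₂).
W = (1.19)(8.314)(526) × ln(165/67.9)
  = 5204 × ln(2.43) = 5204 × 0.8879
W_by_gas = 4621 J.

W ≈ 4.62 kJ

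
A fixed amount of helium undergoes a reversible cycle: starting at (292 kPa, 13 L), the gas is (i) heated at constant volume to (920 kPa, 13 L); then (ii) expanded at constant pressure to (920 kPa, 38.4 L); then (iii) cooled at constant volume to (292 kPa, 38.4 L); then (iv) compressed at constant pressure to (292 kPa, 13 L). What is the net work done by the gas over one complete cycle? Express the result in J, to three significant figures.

W_net ≈ 16000 J

Constant-volume legs do no work.
W(ii) = (920)(38.4 − 13) = 23368 J; W(iv) = (292)(13 − 38.4) = -7417 J.
W_net = 23368 − 7417 = 15951 J (the clockwise enclosed area).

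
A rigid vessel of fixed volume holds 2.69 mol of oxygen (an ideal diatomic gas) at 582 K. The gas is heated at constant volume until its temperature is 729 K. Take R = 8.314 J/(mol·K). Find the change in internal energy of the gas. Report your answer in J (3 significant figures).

ΔU ≈ 8220 J

Constant volume ⇒ W = 0, so Q = ΔU = nCᵥΔT with Cᵥ = 5R/2 = 20.79 J/(mol·K).
ΔU = (2.69)(20.79)(729 − 582) = 8219 J.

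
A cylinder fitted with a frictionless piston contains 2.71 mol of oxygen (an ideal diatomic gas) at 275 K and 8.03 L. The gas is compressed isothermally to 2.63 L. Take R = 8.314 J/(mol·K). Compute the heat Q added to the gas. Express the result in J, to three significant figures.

Q ≈ -6920 J

Isothermal ⇒ ΔU = 0, so Q = W = nRT ln(V₂/V₁).
Q = (2.71)(8.314)(275) ln(2.63/8.03) = 6196 × -1.116 = -6916 J.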